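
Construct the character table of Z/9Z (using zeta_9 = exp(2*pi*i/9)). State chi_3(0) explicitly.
Character table of Z/9Z (irreps indexed chi_0,...,chi_8 with chi_k(m) = zeta_9^(k*m), zeta_9 = exp(2*pi*i/9)):
  irrep \ class  {0} (size 1)  {1} (size 1)    {2} (size 1)    {3} (size 1)    {4} (size 1)    {5} (size 1)    {6} (size 1)    {7} (size 1)    {8} (size 1)  
  chi_0          1             1               1               1               1               1               1               1               1             
  chi_1          1             exp(2*I*pi/9)   exp(4*I*pi/9)   exp(2*I*pi/3)   exp(8*I*pi/9)   exp(-8*I*pi/9)  exp(-2*I*pi/3)  exp(-4*I*pi/9)  exp(-2*I*pi/9)
  chi_2          1             exp(4*I*pi/9)   exp(8*I*pi/9)   exp(-2*I*pi/3)  exp(-2*I*pi/9)  exp(2*I*pi/9)   exp(2*I*pi/3)   exp(-8*I*pi/9)  exp(-4*I*pi/9)
  chi_3          1             exp(2*I*pi/3)   exp(-2*I*pi/3)  1               exp(2*I*pi/3)   exp(-2*I*pi/3)  1               exp(2*I*pi/3)   exp(-2*I*pi/3)
  chi_4          1             exp(8*I*pi/9)   exp(-2*I*pi/9)  exp(2*I*pi/3)   exp(-4*I*pi/9)  exp(4*I*pi/9)   exp(-2*I*pi/3)  exp(2*I*pi/9)   exp(-8*I*pi/9)
  chi_5          1             exp(-8*I*pi/9)  exp(2*I*pi/9)   exp(-2*I*pi/3)  exp(4*I*pi/9)   exp(-4*I*pi/9)  exp(2*I*pi/3)   exp(-2*I*pi/9)  exp(8*I*pi/9) 
  chi_6          1             exp(-2*I*pi/3)  exp(2*I*pi/3)   1               exp(-2*I*pi/3)  exp(2*I*pi/3)   1               exp(-2*I*pi/3)  exp(2*I*pi/3) 
  chi_7          1             exp(-4*I*pi/9)  exp(-8*I*pi/9)  exp(2*I*pi/3)   exp(2*I*pi/9)   exp(-2*I*pi/9)  exp(-2*I*pi/3)  exp(8*I*pi/9)   exp(4*I*pi/9) 
  chi_8          1             exp(-2*I*pi/9)  exp(-4*I*pi/9)  exp(-2*I*pi/3)  exp(-8*I*pi/9)  exp(8*I*pi/9)   exp(2*I*pi/3)   exp(4*I*pi/9)   exp(2*I*pi/9) 

Spot check: chi_3(0) = zeta_9^(3*0) = zeta_9^0 = 1.

Reasoning: Z/9Z is abelian, so all 9 irreducible complex representations are 1-dimensional. They are given by chi_k(m) = zeta_9^(k*m) for k = 0,...,8. Row orthogonality: sum_m chi_k(m) conj(chi_l(m)) = 9 * [k = l].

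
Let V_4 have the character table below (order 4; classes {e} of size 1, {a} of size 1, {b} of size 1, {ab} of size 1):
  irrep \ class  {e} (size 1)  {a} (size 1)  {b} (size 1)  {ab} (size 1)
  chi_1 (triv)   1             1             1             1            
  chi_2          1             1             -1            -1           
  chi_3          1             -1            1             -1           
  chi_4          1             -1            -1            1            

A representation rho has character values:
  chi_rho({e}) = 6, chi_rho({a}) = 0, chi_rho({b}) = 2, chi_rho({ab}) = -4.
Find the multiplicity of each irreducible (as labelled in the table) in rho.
Multiplicities: chi_1: 1, chi_2: 2, chi_3: 3, chi_4: 0.

Use <chi_rho, chi> = (1/|G|) sum_C |C| * chi_rho(C) * conj(chi(C)) with |G| = 4 for each irreducible chi in the table:
  <chi_rho, chi_1> = (1/4)[1*(6)*conj(1) + 1*(0)*conj(1) + 1*(2)*conj(1) + 1*(-4)*conj(1)]
      = (1/4)[(6) + (0) + (2) + (-4)] = 4/4 = 1
  <chi_rho, chi_2> = (1/4)[1*(6)*conj(1) + 1*(0)*conj(1) + 1*(2)*conj(-1) + 1*(-4)*conj(-1)]
      = (1/4)[(6) + (0) + (-2) + (4)] = 8/4 = 2
  <chi_rho, chi_3> = (1/4)[1*(6)*conj(1) + 1*(0)*conj(-1) + 1*(2)*conj(1) + 1*(-4)*conj(-1)]
      = (1/4)[(6) + (0) + (2) + (4)] = 12/4 = 3
  <chi_rho, chi_4> = (1/4)[1*(6)*conj(1) + 1*(0)*conj(-1) + 1*(2)*conj(-1) + 1*(-4)*conj(1)]
      = (1/4)[(6) + (0) + (-2) + (-4)] = 0/4 = 0
Dimension check: dim(rho) = sum (mult * dim) = 1*1 + 2*1 + 3*1 + 0*1 = 6 = chi_rho(e) = 6.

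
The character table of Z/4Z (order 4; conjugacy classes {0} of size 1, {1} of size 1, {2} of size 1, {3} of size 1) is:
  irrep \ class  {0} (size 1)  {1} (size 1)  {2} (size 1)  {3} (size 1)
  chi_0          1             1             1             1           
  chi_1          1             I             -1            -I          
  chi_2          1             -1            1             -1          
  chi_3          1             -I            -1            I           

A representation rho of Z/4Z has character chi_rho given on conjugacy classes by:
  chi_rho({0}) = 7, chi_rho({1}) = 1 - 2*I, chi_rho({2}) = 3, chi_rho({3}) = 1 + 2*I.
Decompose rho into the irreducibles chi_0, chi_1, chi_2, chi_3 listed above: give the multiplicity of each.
Multiplicities: chi_0: 3, chi_1: 0, chi_2: 2, chi_3: 2.

Explanation: Use <chi_rho, chi> = (1/|G|) sum_C |C| * chi_rho(C) * conj(chi(C)) with |G| = 4 for each irreducible chi in the table:
  <chi_rho, chi_0> = (1/4)[1*(7)*conj(1) + 1*(1 - 2*I)*conj(1) + 1*(3)*conj(1) + 1*(1 + 2*I)*conj(1)]
      = (1/4)[(7) + (1 - 2*I) + (3) + (1 + 2*I)] = 12/4 = 3
  <chi_rho, chi_1> = (1/4)[1*(7)*conj(1) + 1*(1 - 2*I)*conj(I) + 1*(3)*conj(-1) + 1*(1 + 2*I)*conj(-I)]
      = (1/4)[(7) + (-2 - I) + (-3) + (-2 + I)] = 0/4 = 0
  <chi_rho, chi_2> = (1/4)[1*(7)*conj(1) + 1*(1 - 2*I)*conj(-1) + 1*(3)*conj(1) + 1*(1 + 2*I)*conj(-1)]
      = (1/4)[(7) + (-1 + 2*I) + (3) + (-1 - 2*I)] = 8/4 = 2
  <chi_rho, chi_3> = (1/4)[1*(7)*conj(1) + 1*(1 - 2*I)*conj(-I) + 1*(3)*conj(-1) + 1*(1 + 2*I)*conj(I)]
      = (1/4)[(7) + (2 + I) + (-3) + (2 - I)] = 8/4 = 2
(Exp terms are combined using exp(i*s)*conj(exp(i*t)) = exp(i*(s-t)), and sums of them are collapsed using the identity that for every m > 1 the m distinct m-th roots of unity sum to 0, e.g. 1 + exp(2*I*pi/3) + exp(-2*I*pi/3) = 0.)
Dimension check: dim(rho) = sum (mult * dim) = 3*1 + 0*1 + 2*1 + 2*1 = 7 = chi_rho(e) = 7.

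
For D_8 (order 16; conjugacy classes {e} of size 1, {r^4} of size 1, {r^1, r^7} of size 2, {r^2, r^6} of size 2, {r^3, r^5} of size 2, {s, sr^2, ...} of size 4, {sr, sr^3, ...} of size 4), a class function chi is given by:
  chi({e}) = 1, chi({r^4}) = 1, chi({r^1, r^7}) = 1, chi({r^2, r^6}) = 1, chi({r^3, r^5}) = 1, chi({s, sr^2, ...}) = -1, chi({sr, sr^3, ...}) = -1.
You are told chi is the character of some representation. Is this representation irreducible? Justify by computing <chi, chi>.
Irreducible: <chi, chi> = 1.

Reasoning: <chi, chi> = (1/|G|) sum_C |C| * |chi(C)|^2 = (1/16)[1*|1|^2 + 1*|1|^2 + 2*|1|^2 + 2*|1|^2 + 2*|1|^2 + 4*|-1|^2 + 4*|-1|^2]
  = (1/16)[(1) + (1) + (2) + (2) + (2) + (4) + (4)] = 16/16 = 1.
A character is irreducible iff <chi, chi> = 1, so this representation is irreducible.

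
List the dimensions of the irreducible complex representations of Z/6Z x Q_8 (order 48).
Dimensions: 1, 1, 1, 1, 1, 1, 1, 1, 1, 1, 1, 1, 1, 1, 1, 1, 1, 1, 1, 1, 1, 1, 1, 1, 2, 2, 2, 2, 2, 2

Derivation: There are 30 irreducibles (= number of conjugacy classes). Their dimensions d_i satisfy sum d_i^2 = |G| = 48: 1 + 1 + 1 + 1 + 1 + 1 + 1 + 1 + 1 + 1 + 1 + 1 + 1 + 1 + 1 + 1 + 1 + 1 + 1 + 1 + 1 + 1 + 1 + 1 + 4 + 4 + 4 + 4 + 4 + 4 = 48. (For the product with Z/6Z: each of the 6 1-dim characters of Z/6Z tensors with each irrep of Q_8, giving 6 copies of each Q_8-dimension.)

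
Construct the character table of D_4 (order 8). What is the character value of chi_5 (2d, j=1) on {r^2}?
Conjugacy classes: {e} of size 1, {r^2} of size 1, {r^1, r^3} of size 2, {s, sr^2, ...} of size 2, {sr, sr^3, ...} of size 2.
Character table:
  irrep \ class              {e} (size 1)  {r^2} (size 1)  {r^1, r^3} (size 2)  {s, sr^2, ...} (size 2)  {sr, sr^3, ...} (size 2)
  chi_1 (triv)               1             1               1                    1                        1                       
  chi_2 (sign: r->1, s->-1)  1             1               1                    -1                       -1                      
  chi_3 (r->-1, s->1)        1             1               -1                   1                        -1                      
  chi_4 (r->-1, s->-1)       1             1               -1                   -1                       1                       
  chi_5 (2d, j=1)            2             -2              0                    0                        0                       

Spot check: chi_5 (2d, j=1) on {r^2} = -2.

Working: D_4 has order 2*4 = 8 with 5 conjugacy classes, hence 5 irreducibles. Sum of squared dims 1 + 1 + 1 + 1 + 4 = 8 = |G|. Linear characters come from the abelianisation; the 2-dimensional irreps have character r^k -> 2*cos(2*pi*j*k/4), reflections -> 0.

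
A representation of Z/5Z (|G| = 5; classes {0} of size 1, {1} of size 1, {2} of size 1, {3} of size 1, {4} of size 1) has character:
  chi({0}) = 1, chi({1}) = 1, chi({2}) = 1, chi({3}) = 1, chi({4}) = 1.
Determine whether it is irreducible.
Irreducible: <chi, chi> = 1.

Argument: <chi, chi> = (1/|G|) sum_C |C| * |chi(C)|^2 = (1/5)[1*|1|^2 + 1*|1|^2 + 1*|1|^2 + 1*|1|^2 + 1*|1|^2]
  = (1/5)[(1) + (1) + (1) + (1) + (1)] = 5/5 = 1.
(Exp terms are combined using exp(i*s)*conj(exp(i*t)) = exp(i*(s-t)), and sums of them are collapsed using the identity that for every m > 1 the m distinct m-th roots of unity sum to 0, e.g. 1 + exp(2*I*pi/3) + exp(-2*I*pi/3) = 0.)
A character is irreducible iff <chi, chi> = 1, so this representation is irreducible.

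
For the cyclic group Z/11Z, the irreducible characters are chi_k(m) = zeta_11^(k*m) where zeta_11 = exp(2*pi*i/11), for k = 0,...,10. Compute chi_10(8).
chi_10(8) = zeta_11^80 = exp(6*I*pi/11)

Why: chi_10(8) = zeta_11^(10*8) = zeta_11^80. Since zeta_11^11 = 1, this equals zeta_11^3 = exp(2*pi*i*3/11) = exp(6*I*pi/11).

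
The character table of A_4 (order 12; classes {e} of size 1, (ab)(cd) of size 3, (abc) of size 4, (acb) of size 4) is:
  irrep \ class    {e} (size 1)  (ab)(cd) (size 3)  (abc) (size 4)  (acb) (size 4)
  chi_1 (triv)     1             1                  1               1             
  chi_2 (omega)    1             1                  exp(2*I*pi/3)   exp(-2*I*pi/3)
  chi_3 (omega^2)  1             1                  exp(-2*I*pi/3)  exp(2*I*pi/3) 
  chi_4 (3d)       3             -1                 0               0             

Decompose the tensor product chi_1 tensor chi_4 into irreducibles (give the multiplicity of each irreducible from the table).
chi_1 tensor chi_4 = chi_4 (all other irreducibles have multiplicity 0).

Explanation: The character of a tensor product is the pointwise product (chi_1 * chi_4)(C) = chi_1(C) * chi_4(C):
  {e}: (1)*(3), (ab)(cd): (1)*(-1), (abc): (1)*(0), (acb): (1)*(0)
so (chi_1 * chi_4) takes values
  {e} -> 3, (ab)(cd) -> -1, (abc) -> 0, (acb) -> 0.
Now take the inner product of this character with each irreducible chi from the table, <chi_1*chi_4, chi> = (1/12) sum_C |C| (chi_1*chi_4)(C) conj(chi(C)):
  <chi_1*chi_4, chi_1> = (1/12)[1*(3)*conj(1) + 3*(-1)*conj(1) + 4*(0)*conj(1) + 4*(0)*conj(1)]
      = (1/12)[(3) + (-3) + (0) + (0)] = 0/12 = 0
  <chi_1*chi_4, chi_2> = (1/12)[1*(3)*conj(1) + 3*(-1)*conj(1) + 4*(0)*conj(exp(2*I*pi/3)) + 4*(0)*conj(exp(-2*I*pi/3))]
      = (1/12)[(3) + (-3) + (0) + (0)] = 0/12 = 0
  <chi_1*chi_4, chi_3> = (1/12)[1*(3)*conj(1) + 3*(-1)*conj(1) + 4*(0)*conj(exp(-2*I*pi/3)) + 4*(0)*conj(exp(2*I*pi/3))]
      = (1/12)[(3) + (-3) + (0) + (0)] = 0/12 = 0
  <chi_1*chi_4, chi_4> = (1/12)[1*(3)*conj(3) + 3*(-1)*conj(-1) + 4*(0)*conj(0) + 4*(0)*conj(0)]
      = (1/12)[(9) + (3) + (0) + (0)] = 12/12 = 1
(Exp terms are combined using exp(i*s)*conj(exp(i*t)) = exp(i*(s-t)), and sums of them are collapsed using the identity that for every m > 1 the m distinct m-th roots of unity sum to 0, e.g. 1 + exp(2*I*pi/3) + exp(-2*I*pi/3) = 0.)
Hence the multiplicities are chi_4: 1. Dimension check: dim(chi_1)*dim(chi_4) = 1*3 = 3 and sum (mult * dim) = 1*3 = 3.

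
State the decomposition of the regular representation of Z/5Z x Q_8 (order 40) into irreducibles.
Each irreducible V_i of dimension d_i appears with multiplicity d_i, i.e. rho_reg = (direct sum over all irreducibles V_i) d_i V_i. The irreducible dimensions for Z/5Z x Q_8 are 1, 1, 1, 1, 1, 1, 1, 1, 1, 1, 1, 1, 1, 1, 1, 1, 1, 1, 1, 1, 2, 2, 2, 2, 2: 20 irreducibles of dimension 1, each with multiplicity 1; 5 irreducibles of dimension 2, each with multiplicity 2. Total dimension 20*1*1 + 5*2*2 = 40 = |G|.

Justification: General theorem: in the regular representation of a finite group G, each irreducible appears with multiplicity equal to its dimension. Check: dim(rho_reg) = sum d_i^2 = 1 + 1 + 1 + 1 + 1 + 1 + 1 + 1 + 1 + 1 + 1 + 1 + 1 + 1 + 1 + 1 + 1 + 1 + 1 + 1 + 4 + 4 + 4 + 4 + 4 = 40 = |G|.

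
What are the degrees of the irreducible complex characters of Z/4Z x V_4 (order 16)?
Dimensions: 1, 1, 1, 1, 1, 1, 1, 1, 1, 1, 1, 1, 1, 1, 1, 1

Explanation: There are 16 irreducibles (= number of conjugacy classes). Their dimensions d_i satisfy sum d_i^2 = |G| = 16: 1 + 1 + 1 + 1 + 1 + 1 + 1 + 1 + 1 + 1 + 1 + 1 + 1 + 1 + 1 + 1 = 16. (For the product with Z/4Z: each of the 4 1-dim characters of Z/4Z tensors with each irrep of V_4, giving 4 copies of each V_4-dimension.)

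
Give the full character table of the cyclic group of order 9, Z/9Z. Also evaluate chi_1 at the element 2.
Character table of Z/9Z (irreps indexed chi_0,...,chi_8 with chi_k(m) = zeta_9^(k*m), zeta_9 = exp(2*pi*i/9)):
  irrep \ class  {0} (size 1)  {1} (size 1)    {2} (size 1)    {3} (size 1)    {4} (size 1)    {5} (size 1)    {6} (size 1)    {7} (size 1)    {8} (size 1)  
  chi_0          1             1               1               1               1               1               1               1               1             
  chi_1          1             exp(2*I*pi/9)   exp(4*I*pi/9)   exp(2*I*pi/3)   exp(8*I*pi/9)   exp(-8*I*pi/9)  exp(-2*I*pi/3)  exp(-4*I*pi/9)  exp(-2*I*pi/9)
  chi_2          1             exp(4*I*pi/9)   exp(8*I*pi/9)   exp(-2*I*pi/3)  exp(-2*I*pi/9)  exp(2*I*pi/9)   exp(2*I*pi/3)   exp(-8*I*pi/9)  exp(-4*I*pi/9)
  chi_3          1             exp(2*I*pi/3)   exp(-2*I*pi/3)  1               exp(2*I*pi/3)   exp(-2*I*pi/3)  1               exp(2*I*pi/3)   exp(-2*I*pi/3)
  chi_4          1             exp(8*I*pi/9)   exp(-2*I*pi/9)  exp(2*I*pi/3)   exp(-4*I*pi/9)  exp(4*I*pi/9)   exp(-2*I*pi/3)  exp(2*I*pi/9)   exp(-8*I*pi/9)
  chi_5          1             exp(-8*I*pi/9)  exp(2*I*pi/9)   exp(-2*I*pi/3)  exp(4*I*pi/9)   exp(-4*I*pi/9)  exp(2*I*pi/3)   exp(-2*I*pi/9)  exp(8*I*pi/9) 
  chi_6          1             exp(-2*I*pi/3)  exp(2*I*pi/3)   1               exp(-2*I*pi/3)  exp(2*I*pi/3)   1               exp(-2*I*pi/3)  exp(2*I*pi/3) 
  chi_7          1             exp(-4*I*pi/9)  exp(-8*I*pi/9)  exp(2*I*pi/3)   exp(2*I*pi/9)   exp(-2*I*pi/9)  exp(-2*I*pi/3)  exp(8*I*pi/9)   exp(4*I*pi/9) 
  chi_8          1             exp(-2*I*pi/9)  exp(-4*I*pi/9)  exp(-2*I*pi/3)  exp(-8*I*pi/9)  exp(8*I*pi/9)   exp(2*I*pi/3)   exp(4*I*pi/9)   exp(2*I*pi/9) 

Spot check: chi_1(2) = zeta_9^(1*2) = zeta_9^2 = exp(4*I*pi/9).

Details: Z/9Z is abelian, so all 9 irreducible complex representations are 1-dimensional. They are given by chi_k(m) = zeta_9^(k*m) for k = 0,...,8. Row orthogonality: sum_m chi_k(m) conj(chi_l(m)) = 9 * [k = l].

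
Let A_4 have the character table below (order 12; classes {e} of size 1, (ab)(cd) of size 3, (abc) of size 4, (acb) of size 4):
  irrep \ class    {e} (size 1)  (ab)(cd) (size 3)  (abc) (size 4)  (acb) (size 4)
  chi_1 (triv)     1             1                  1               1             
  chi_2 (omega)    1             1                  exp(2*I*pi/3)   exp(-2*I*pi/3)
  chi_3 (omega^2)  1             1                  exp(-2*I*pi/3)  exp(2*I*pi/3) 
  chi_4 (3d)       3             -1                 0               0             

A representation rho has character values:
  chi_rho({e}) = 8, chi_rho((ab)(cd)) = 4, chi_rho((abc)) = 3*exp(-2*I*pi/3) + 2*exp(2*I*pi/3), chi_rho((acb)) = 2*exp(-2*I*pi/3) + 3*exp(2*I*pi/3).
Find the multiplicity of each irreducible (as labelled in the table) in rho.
Multiplicities: chi_1: 0, chi_2: 2, chi_3: 3, chi_4: 1.

Derivation: Use <chi_rho, chi> = (1/|G|) sum_C |C| * chi_rho(C) * conj(chi(C)) with |G| = 12 for each irreducible chi in the table:
  <chi_rho, chi_1> = (1/12)[1*(8)*conj(1) + 3*(4)*conj(1) + 4*(3*exp(-2*I*pi/3) + 2*exp(2*I*pi/3))*conj(1) + 4*(2*exp(-2*I*pi/3) + 3*exp(2*I*pi/3))*conj(1)]
      = (1/12)[(8) + (12) + (12*exp(-2*I*pi/3) + 8*exp(2*I*pi/3)) + (8*exp(-2*I*pi/3) + 12*exp(2*I*pi/3))] = 0/12 = 0
  <chi_rho, chi_2> = (1/12)[1*(8)*conj(1) + 3*(4)*conj(1) + 4*(3*exp(-2*I*pi/3) + 2*exp(2*I*pi/3))*conj(exp(2*I*pi/3)) + 4*(2*exp(-2*I*pi/3) + 3*exp(2*I*pi/3))*conj(exp(-2*I*pi/3))]
      = (1/12)[(8) + (12) + (8 + 12*exp(2*I*pi/3)) + (8 + 12*exp(-2*I*pi/3))] = 24/12 = 2
  <chi_rho, chi_3> = (1/12)[1*(8)*conj(1) + 3*(4)*conj(1) + 4*(3*exp(-2*I*pi/3) + 2*exp(2*I*pi/3))*conj(exp(-2*I*pi/3)) + 4*(2*exp(-2*I*pi/3) + 3*exp(2*I*pi/3))*conj(exp(2*I*pi/3))]
      = (1/12)[(8) + (12) + (12 + 8*exp(-2*I*pi/3)) + (12 + 8*exp(2*I*pi/3))] = 36/12 = 3
  <chi_rho, chi_4> = (1/12)[1*(8)*conj(3) + 3*(4)*conj(-1) + 4*(3*exp(-2*I*pi/3) + 2*exp(2*I*pi/3))*conj(0) + 4*(2*exp(-2*I*pi/3) + 3*exp(2*I*pi/3))*conj(0)]
      = (1/12)[(24) + (-12) + (0) + (0)] = 12/12 = 1
(Exp terms are combined using exp(i*s)*conj(exp(i*t)) = exp(i*(s-t)), and sums of them are collapsed using the identity that for every m > 1 the m distinct m-th roots of unity sum to 0, e.g. 1 + exp(2*I*pi/3) + exp(-2*I*pi/3) = 0.)
Dimension check: dim(rho) = sum (mult * dim) = 0*1 + 2*1 + 3*1 + 1*3 = 8 = chi_rho(e) = 8.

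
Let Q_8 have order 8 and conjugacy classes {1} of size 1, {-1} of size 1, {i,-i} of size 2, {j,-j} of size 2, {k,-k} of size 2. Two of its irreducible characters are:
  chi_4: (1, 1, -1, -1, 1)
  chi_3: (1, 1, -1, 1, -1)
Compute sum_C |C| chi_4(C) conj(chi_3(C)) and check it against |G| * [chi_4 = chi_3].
Sum = 0; so <chi_4, chi_3> = 0 (distinct irreducibles are orthogonal).

Solution. Compute term by term over conjugacy classes (|C| * chi_4(C) * conj(chi_3(C))):
  1*(1)*conj(1) + 1*(1)*conj(1) + 2*(-1)*conj(-1) + 2*(-1)*conj(1) + 2*(1)*conj(-1)
  = (1) + (1) + (2) + (-2) + (-2)
  = 0.
Dividing by |G| = 8 gives 0/8 = 0, matching the row-orthogonality relation <chi_4, chi_3> = [chi_4 = chi_3].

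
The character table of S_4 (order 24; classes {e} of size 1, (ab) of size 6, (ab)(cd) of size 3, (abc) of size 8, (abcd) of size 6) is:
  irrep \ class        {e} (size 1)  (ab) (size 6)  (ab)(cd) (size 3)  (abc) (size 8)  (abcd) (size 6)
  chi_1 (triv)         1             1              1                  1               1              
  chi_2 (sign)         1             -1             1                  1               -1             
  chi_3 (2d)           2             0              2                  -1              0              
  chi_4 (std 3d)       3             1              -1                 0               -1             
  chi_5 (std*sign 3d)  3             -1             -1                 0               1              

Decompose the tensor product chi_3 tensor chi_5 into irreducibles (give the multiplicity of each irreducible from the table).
chi_3 tensor chi_5 = chi_4 + chi_5 (all other irreducibles have multiplicity 0).

Justification: The character of a tensor product is the pointwise product (chi_3 * chi_5)(C) = chi_3(C) * chi_5(C):
  {e}: (2)*(3), (ab): (0)*(-1), (ab)(cd): (2)*(-1), (abc): (-1)*(0), (abcd): (0)*(1)
so (chi_3 * chi_5) takes values
  {e} -> 6, (ab) -> 0, (ab)(cd) -> -2, (abc) -> 0, (abcd) -> 0.
Now take the inner product of this character with each irreducible chi from the table, <chi_3*chi_5, chi> = (1/24) sum_C |C| (chi_3*chi_5)(C) conj(chi(C)):
  <chi_3*chi_5, chi_1> = (1/24)[1*(6)*conj(1) + 6*(0)*conj(1) + 3*(-2)*conj(1) + 8*(0)*conj(1) + 6*(0)*conj(1)]
      = (1/24)[(6) + (0) + (-6) + (0) + (0)] = 0/24 = 0
  <chi_3*chi_5, chi_2> = (1/24)[1*(6)*conj(1) + 6*(0)*conj(-1) + 3*(-2)*conj(1) + 8*(0)*conj(1) + 6*(0)*conj(-1)]
      = (1/24)[(6) + (0) + (-6) + (0) + (0)] = 0/24 = 0
  <chi_3*chi_5, chi_3> = (1/24)[1*(6)*conj(2) + 6*(0)*conj(0) + 3*(-2)*conj(2) + 8*(0)*conj(-1) + 6*(0)*conj(0)]
      = (1/24)[(12) + (0) + (-12) + (0) + (0)] = 0/24 = 0
  <chi_3*chi_5, chi_4> = (1/24)[1*(6)*conj(3) + 6*(0)*conj(1) + 3*(-2)*conj(-1) + 8*(0)*conj(0) + 6*(0)*conj(-1)]
      = (1/24)[(18) + (0) + (6) + (0) + (0)] = 24/24 = 1
  <chi_3*chi_5, chi_5> = (1/24)[1*(6)*conj(3) + 6*(0)*conj(-1) + 3*(-2)*conj(-1) + 8*(0)*conj(0) + 6*(0)*conj(1)]
      = (1/24)[(18) + (0) + (6) + (0) + (0)] = 24/24 = 1
Hence the multiplicities are chi_4: 1, chi_5: 1. Dimension check: dim(chi_3)*dim(chi_5) = 2*3 = 6 and sum (mult * dim) = 1*3 + 1*3 = 6.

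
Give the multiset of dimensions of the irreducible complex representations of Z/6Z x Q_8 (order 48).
Dimensions: 1, 1, 1, 1, 1, 1, 1, 1, 1, 1, 1, 1, 1, 1, 1, 1, 1, 1, 1, 1, 1, 1, 1, 1, 2, 2, 2, 2, 2, 2

There are 30 irreducibles (= number of conjugacy classes). Their dimensions d_i satisfy sum d_i^2 = |G| = 48: 1 + 1 + 1 + 1 + 1 + 1 + 1 + 1 + 1 + 1 + 1 + 1 + 1 + 1 + 1 + 1 + 1 + 1 + 1 + 1 + 1 + 1 + 1 + 1 + 4 + 4 + 4 + 4 + 4 + 4 = 48. (For the product with Z/6Z: each of the 6 1-dim characters of Z/6Z tensors with each irrep of Q_8, giving 6 copies of each Q_8-dimension.)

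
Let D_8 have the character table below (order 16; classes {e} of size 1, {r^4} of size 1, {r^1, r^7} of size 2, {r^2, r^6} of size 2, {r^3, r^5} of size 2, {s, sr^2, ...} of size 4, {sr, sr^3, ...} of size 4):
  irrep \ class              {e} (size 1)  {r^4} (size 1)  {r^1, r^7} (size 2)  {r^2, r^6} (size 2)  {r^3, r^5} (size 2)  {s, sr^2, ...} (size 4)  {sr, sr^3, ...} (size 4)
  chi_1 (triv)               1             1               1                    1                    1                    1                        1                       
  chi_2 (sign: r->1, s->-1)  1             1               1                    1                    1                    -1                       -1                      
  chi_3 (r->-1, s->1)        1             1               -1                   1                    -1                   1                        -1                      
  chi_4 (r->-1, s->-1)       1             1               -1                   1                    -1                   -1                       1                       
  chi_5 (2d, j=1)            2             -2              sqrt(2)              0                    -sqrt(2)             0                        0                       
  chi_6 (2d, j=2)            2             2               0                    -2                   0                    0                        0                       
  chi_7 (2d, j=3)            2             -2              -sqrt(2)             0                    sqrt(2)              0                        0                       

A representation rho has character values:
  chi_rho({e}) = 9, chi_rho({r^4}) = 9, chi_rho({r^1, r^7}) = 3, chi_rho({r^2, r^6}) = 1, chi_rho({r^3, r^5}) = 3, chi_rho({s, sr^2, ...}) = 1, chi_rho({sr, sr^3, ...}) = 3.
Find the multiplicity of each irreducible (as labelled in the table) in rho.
Multiplicities: chi_1: 3, chi_2: 1, chi_3: 0, chi_4: 1, chi_5: 0, chi_6: 2, chi_7: 0.

Details: Use <chi_rho, chi> = (1/|G|) sum_C |C| * chi_rho(C) * conj(chi(C)) with |G| = 16 for each irreducible chi in the table:
  <chi_rho, chi_1> = (1/16)[1*(9)*conj(1) + 1*(9)*conj(1) + 2*(3)*conj(1) + 2*(1)*conj(1) + 2*(3)*conj(1) + 4*(1)*conj(1) + 4*(3)*conj(1)]
      = (1/16)[(9) + (9) + (6) + (2) + (6) + (4) + (12)] = 48/16 = 3
  <chi_rho, chi_2> = (1/16)[1*(9)*conj(1) + 1*(9)*conj(1) + 2*(3)*conj(1) + 2*(1)*conj(1) + 2*(3)*conj(1) + 4*(1)*conj(-1) + 4*(3)*conj(-1)]
      = (1/16)[(9) + (9) + (6) + (2) + (6) + (-4) + (-12)] = 16/16 = 1
  <chi_rho, chi_3> = (1/16)[1*(9)*conj(1) + 1*(9)*conj(1) + 2*(3)*conj(-1) + 2*(1)*conj(1) + 2*(3)*conj(-1) + 4*(1)*conj(1) + 4*(3)*conj(-1)]
      = (1/16)[(9) + (9) + (-6) + (2) + (-6) + (4) + (-12)] = 0/16 = 0
  <chi_rho, chi_4> = (1/16)[1*(9)*conj(1) + 1*(9)*conj(1) + 2*(3)*conj(-1) + 2*(1)*conj(1) + 2*(3)*conj(-1) + 4*(1)*conj(-1) + 4*(3)*conj(1)]
      = (1/16)[(9) + (9) + (-6) + (2) + (-6) + (-4) + (12)] = 16/16 = 1
  <chi_rho, chi_5> = (1/16)[1*(9)*conj(2) + 1*(9)*conj(-2) + 2*(3)*conj(sqrt(2)) + 2*(1)*conj(0) + 2*(3)*conj(-sqrt(2)) + 4*(1)*conj(0) + 4*(3)*conj(0)]
      = (1/16)[(18) + (-18) + (6*sqrt(2)) + (0) + (-6*sqrt(2)) + (0) + (0)] = 0/16 = 0
  <chi_rho, chi_6> = (1/16)[1*(9)*conj(2) + 1*(9)*conj(2) + 2*(3)*conj(0) + 2*(1)*conj(-2) + 2*(3)*conj(0) + 4*(1)*conj(0) + 4*(3)*conj(0)]
      = (1/16)[(18) + (18) + (0) + (-4) + (0) + (0) + (0)] = 32/16 = 2
  <chi_rho, chi_7> = (1/16)[1*(9)*conj(2) + 1*(9)*conj(-2) + 2*(3)*conj(-sqrt(2)) + 2*(1)*conj(0) + 2*(3)*conj(sqrt(2)) + 4*(1)*conj(0) + 4*(3)*conj(0)]
      = (1/16)[(18) + (-18) + (-6*sqrt(2)) + (0) + (6*sqrt(2)) + (0) + (0)] = 0/16 = 0
Dimension check: dim(rho) = sum (mult * dim) = 3*1 + 1*1 + 0*1 + 1*1 + 0*2 + 2*2 + 0*2 = 9 = chi_rho(e) = 9.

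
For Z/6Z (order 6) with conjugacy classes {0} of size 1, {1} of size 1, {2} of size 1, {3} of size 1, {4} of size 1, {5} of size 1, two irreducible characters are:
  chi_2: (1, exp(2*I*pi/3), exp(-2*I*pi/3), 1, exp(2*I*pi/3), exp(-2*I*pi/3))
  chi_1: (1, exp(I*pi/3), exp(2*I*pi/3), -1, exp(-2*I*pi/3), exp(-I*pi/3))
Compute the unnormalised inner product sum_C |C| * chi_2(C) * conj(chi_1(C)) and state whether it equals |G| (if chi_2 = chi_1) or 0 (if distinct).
Sum = 0; so <chi_2, chi_1> = 0 (distinct irreducibles are orthogonal).

Solution. Compute term by term over conjugacy classes (|C| * chi_2(C) * conj(chi_1(C))):
  1*(1)*conj(1) + 1*(exp(2*I*pi/3))*conj(exp(I*pi/3)) + 1*(exp(-2*I*pi/3))*conj(exp(2*I*pi/3)) + 1*(1)*conj(-1) + 1*(exp(2*I*pi/3))*conj(exp(-2*I*pi/3)) + 1*(exp(-2*I*pi/3))*conj(exp(-I*pi/3))
  = (1) + (exp(I*pi/3)) + (exp(2*I*pi/3)) + (-1) + (exp(-2*I*pi/3)) + (exp(-I*pi/3))
  = 0.
(Exp terms are combined using exp(i*s)*conj(exp(i*t)) = exp(i*(s-t)), and sums of them are collapsed using the identity that for every m > 1 the m distinct m-th roots of unity sum to 0, e.g. 1 + exp(2*I*pi/3) + exp(-2*I*pi/3) = 0.)
Dividing by |G| = 6 gives 0/6 = 0, matching the row-orthogonality relation <chi_2, chi_1> = [chi_2 = chi_1].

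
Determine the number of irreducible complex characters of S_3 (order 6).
3

Why: The number of irreducible complex representations of a finite group equals its number of conjugacy classes. Conjugacy classes in S_3 correspond to cycle types, i.e. partitions of 3; there are p(3) = 3 of them, so S_3 (order 6) has exactly 3 irreducible complex representations.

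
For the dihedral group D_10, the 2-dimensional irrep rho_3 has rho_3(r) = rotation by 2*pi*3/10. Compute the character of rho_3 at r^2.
chi_{rho_3}(r^2) = 2*cos(2*pi*3*2/10) = -sqrt(5)/2 - 1/2

Proof sketch: rho_3(r^2) is rotation by angle 2*pi*3*2/10, whose trace is 2*cos(2*pi*3*2/10) = -sqrt(5)/2 - 1/2.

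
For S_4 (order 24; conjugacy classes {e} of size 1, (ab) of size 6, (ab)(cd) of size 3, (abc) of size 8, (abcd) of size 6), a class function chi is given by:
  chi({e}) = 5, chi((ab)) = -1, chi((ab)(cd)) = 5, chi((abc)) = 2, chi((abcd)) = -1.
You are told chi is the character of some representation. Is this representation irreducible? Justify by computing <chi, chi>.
Not irreducible (reducible): <chi, chi> = 6 > 1.

Why: <chi, chi> = (1/|G|) sum_C |C| * |chi(C)|^2 = (1/24)[1*|5|^2 + 6*|-1|^2 + 3*|5|^2 + 8*|2|^2 + 6*|-1|^2]
  = (1/24)[(25) + (6) + (75) + (32) + (6)] = 144/24 = 6.
A character is irreducible iff <chi, chi> = 1, so this representation is reducible.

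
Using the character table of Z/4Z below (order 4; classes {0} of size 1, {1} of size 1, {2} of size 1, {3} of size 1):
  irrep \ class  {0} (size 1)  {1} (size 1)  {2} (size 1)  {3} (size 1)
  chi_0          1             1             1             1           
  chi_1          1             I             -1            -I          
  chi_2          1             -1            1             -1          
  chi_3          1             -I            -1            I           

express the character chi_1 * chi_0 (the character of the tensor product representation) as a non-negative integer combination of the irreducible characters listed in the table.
chi_1 tensor chi_0 = chi_1 (all other irreducibles have multiplicity 0).

The character of a tensor product is the pointwise product (chi_1 * chi_0)(C) = chi_1(C) * chi_0(C):
  {0}: (1)*(1), {1}: (I)*(1), {2}: (-1)*(1), {3}: (-I)*(1)
so (chi_1 * chi_0) takes values
  {0} -> 1, {1} -> I, {2} -> -1, {3} -> -I.
Now take the inner product of this character with each irreducible chi from the table, <chi_1*chi_0, chi> = (1/4) sum_C |C| (chi_1*chi_0)(C) conj(chi(C)):
  <chi_1*chi_0, chi_0> = (1/4)[1*(1)*conj(1) + 1*(I)*conj(1) + 1*(-1)*conj(1) + 1*(-I)*conj(1)]
      = (1/4)[(1) + (I) + (-1) + (-I)] = 0/4 = 0
  <chi_1*chi_0, chi_1> = (1/4)[1*(1)*conj(1) + 1*(I)*conj(I) + 1*(-1)*conj(-1) + 1*(-I)*conj(-I)]
      = (1/4)[(1) + (1) + (1) + (1)] = 4/4 = 1
  <chi_1*chi_0, chi_2> = (1/4)[1*(1)*conj(1) + 1*(I)*conj(-1) + 1*(-1)*conj(1) + 1*(-I)*conj(-1)]
      = (1/4)[(1) + (-I) + (-1) + (I)] = 0/4 = 0
  <chi_1*chi_0, chi_3> = (1/4)[1*(1)*conj(1) + 1*(I)*conj(-I) + 1*(-1)*conj(-1) + 1*(-I)*conj(I)]
      = (1/4)[(1) + (-1) + (1) + (-1)] = 0/4 = 0
(Exp terms are combined using exp(i*s)*conj(exp(i*t)) = exp(i*(s-t)), and sums of them are collapsed using the identity that for every m > 1 the m distinct m-th roots of unity sum to 0, e.g. 1 + exp(2*I*pi/3) + exp(-2*I*pi/3) = 0.)
Hence the multiplicities are chi_1: 1. Dimension check: dim(chi_1)*dim(chi_0) = 1*1 = 1 and sum (mult * dim) = 1*1 = 1.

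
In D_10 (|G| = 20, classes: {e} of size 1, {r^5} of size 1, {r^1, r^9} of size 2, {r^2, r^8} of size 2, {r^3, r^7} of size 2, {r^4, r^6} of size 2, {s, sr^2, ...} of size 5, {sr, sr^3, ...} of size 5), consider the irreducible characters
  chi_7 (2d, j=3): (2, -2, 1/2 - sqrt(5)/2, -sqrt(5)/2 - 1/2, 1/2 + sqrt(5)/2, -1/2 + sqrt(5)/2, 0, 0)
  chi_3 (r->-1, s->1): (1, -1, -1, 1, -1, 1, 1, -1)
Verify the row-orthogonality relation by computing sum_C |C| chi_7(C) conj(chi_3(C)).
Sum = 0; so <chi_7, chi_3> = 0 (distinct irreducibles are orthogonal).

Working: Compute term by term over conjugacy classes (|C| * chi_7(C) * conj(chi_3(C))):
  1*(2)*conj(1) + 1*(-2)*conj(-1) + 2*(1/2 - sqrt(5)/2)*conj(-1) + 2*(-sqrt(5)/2 - 1/2)*conj(1) + 2*(1/2 + sqrt(5)/2)*conj(-1) + 2*(-1/2 + sqrt(5)/2)*conj(1) + 5*(0)*conj(1) + 5*(0)*conj(-1)
  = (2) + (2) + (-1 + sqrt(5)) + (-sqrt(5) - 1) + (-sqrt(5) - 1) + (-1 + sqrt(5)) + (0) + (0)
  = 0.
Dividing by |G| = 20 gives 0/20 = 0, matching the row-orthogonality relation <chi_7, chi_3> = [chi_7 = chi_3].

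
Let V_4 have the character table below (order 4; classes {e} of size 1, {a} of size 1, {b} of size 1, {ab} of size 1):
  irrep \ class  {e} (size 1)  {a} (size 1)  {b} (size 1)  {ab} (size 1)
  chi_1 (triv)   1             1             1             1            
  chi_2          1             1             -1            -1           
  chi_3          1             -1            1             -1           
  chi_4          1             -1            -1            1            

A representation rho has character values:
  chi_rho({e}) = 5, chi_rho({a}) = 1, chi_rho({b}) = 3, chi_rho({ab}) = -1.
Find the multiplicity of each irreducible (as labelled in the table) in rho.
Multiplicities: chi_1: 2, chi_2: 1, chi_3: 2, chi_4: 0.

Details: Use <chi_rho, chi> = (1/|G|) sum_C |C| * chi_rho(C) * conj(chi(C)) with |G| = 4 for each irreducible chi in the table:
  <chi_rho, chi_1> = (1/4)[1*(5)*conj(1) + 1*(1)*conj(1) + 1*(3)*conj(1) + 1*(-1)*conj(1)]
      = (1/4)[(5) + (1) + (3) + (-1)] = 8/4 = 2
  <chi_rho, chi_2> = (1/4)[1*(5)*conj(1) + 1*(1)*conj(1) + 1*(3)*conj(-1) + 1*(-1)*conj(-1)]
      = (1/4)[(5) + (1) + (-3) + (1)] = 4/4 = 1
  <chi_rho, chi_3> = (1/4)[1*(5)*conj(1) + 1*(1)*conj(-1) + 1*(3)*conj(1) + 1*(-1)*conj(-1)]
      = (1/4)[(5) + (-1) + (3) + (1)] = 8/4 = 2
  <chi_rho, chi_4> = (1/4)[1*(5)*conj(1) + 1*(1)*conj(-1) + 1*(3)*conj(-1) + 1*(-1)*conj(1)]
      = (1/4)[(5) + (-1) + (-3) + (-1)] = 0/4 = 0
Dimension check: dim(rho) = sum (mult * dim) = 2*1 + 1*1 + 2*1 + 0*1 = 5 = chi_rho(e) = 5.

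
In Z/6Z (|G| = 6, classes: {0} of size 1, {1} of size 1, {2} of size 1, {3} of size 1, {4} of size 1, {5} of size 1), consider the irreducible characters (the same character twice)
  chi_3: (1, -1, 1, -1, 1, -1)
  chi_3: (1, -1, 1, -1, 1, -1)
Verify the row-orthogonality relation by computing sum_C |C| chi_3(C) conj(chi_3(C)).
Sum = 6 = |G| = 6; so <chi_3, chi_3> = 1 (norm-1 confirms irreducibility).

Explanation: Compute term by term over conjugacy classes (|C| * chi_3(C) * conj(chi_3(C))):
  1*(1)*conj(1) + 1*(-1)*conj(-1) + 1*(1)*conj(1) + 1*(-1)*conj(-1) + 1*(1)*conj(1) + 1*(-1)*conj(-1)
  = (1) + (1) + (1) + (1) + (1) + (1)
  = 6.
(Exp terms are combined using exp(i*s)*conj(exp(i*t)) = exp(i*(s-t)), and sums of them are collapsed using the identity that for every m > 1 the m distinct m-th roots of unity sum to 0, e.g. 1 + exp(2*I*pi/3) + exp(-2*I*pi/3) = 0.)
Dividing by |G| = 6 gives 6/6 = 1, matching the row-orthogonality relation <chi_3, chi_3> = [chi_3 = chi_3].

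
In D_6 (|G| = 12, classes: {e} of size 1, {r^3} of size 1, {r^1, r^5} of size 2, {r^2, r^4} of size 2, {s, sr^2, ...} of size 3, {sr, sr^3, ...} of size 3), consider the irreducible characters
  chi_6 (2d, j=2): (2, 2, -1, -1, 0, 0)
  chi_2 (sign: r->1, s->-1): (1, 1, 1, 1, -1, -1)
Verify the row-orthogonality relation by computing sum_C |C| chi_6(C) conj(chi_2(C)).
Sum = 0; so <chi_6, chi_2> = 0 (distinct irreducibles are orthogonal).

Reasoning: Compute term by term over conjugacy classes (|C| * chi_6(C) * conj(chi_2(C))):
  1*(2)*conj(1) + 1*(2)*conj(1) + 2*(-1)*conj(1) + 2*(-1)*conj(1) + 3*(0)*conj(-1) + 3*(0)*conj(-1)
  = (2) + (2) + (-2) + (-2) + (0) + (0)
  = 0.
Dividing by |G| = 12 gives 0/12 = 0, matching the row-orthogonality relation <chi_6, chi_2> = [chi_6 = chi_2].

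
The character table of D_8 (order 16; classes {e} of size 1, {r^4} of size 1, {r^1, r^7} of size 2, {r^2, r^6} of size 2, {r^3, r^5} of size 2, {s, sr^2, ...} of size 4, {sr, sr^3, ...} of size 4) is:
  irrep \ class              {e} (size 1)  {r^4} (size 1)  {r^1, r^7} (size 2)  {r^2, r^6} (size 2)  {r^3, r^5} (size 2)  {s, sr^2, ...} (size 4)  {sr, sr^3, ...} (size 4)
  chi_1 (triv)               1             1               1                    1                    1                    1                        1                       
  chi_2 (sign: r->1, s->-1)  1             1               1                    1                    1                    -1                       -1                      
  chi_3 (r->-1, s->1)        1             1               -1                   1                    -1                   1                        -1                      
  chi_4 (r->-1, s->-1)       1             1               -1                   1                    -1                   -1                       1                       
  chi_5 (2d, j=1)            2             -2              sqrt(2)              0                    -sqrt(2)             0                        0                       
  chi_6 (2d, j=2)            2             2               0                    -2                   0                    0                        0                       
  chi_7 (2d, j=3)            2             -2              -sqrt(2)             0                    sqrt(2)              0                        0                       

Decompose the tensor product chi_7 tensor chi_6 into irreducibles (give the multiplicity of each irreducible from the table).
chi_7 tensor chi_6 = chi_5 + chi_7 (all other irreducibles have multiplicity 0).

Working: The character of a tensor product is the pointwise product (chi_7 * chi_6)(C) = chi_7(C) * chi_6(C):
  {e}: (2)*(2), {r^4}: (-2)*(2), {r^1, r^7}: (-sqrt(2))*(0), {r^2, r^6}: (0)*(-2), {r^3, r^5}: (sqrt(2))*(0), {s, sr^2, ...}: (0)*(0), {sr, sr^3, ...}: (0)*(0)
so (chi_7 * chi_6) takes values
  {e} -> 4, {r^4} -> -4, {r^1, r^7} -> 0, {r^2, r^6} -> 0, {r^3, r^5} -> 0, {s, sr^2, ...} -> 0, {sr, sr^3, ...} -> 0.
Now take the inner product of this character with each irreducible chi from the table, <chi_7*chi_6, chi> = (1/16) sum_C |C| (chi_7*chi_6)(C) conj(chi(C)):
  <chi_7*chi_6, chi_1> = (1/16)[1*(4)*conj(1) + 1*(-4)*conj(1) + 2*(0)*conj(1) + 2*(0)*conj(1) + 2*(0)*conj(1) + 4*(0)*conj(1) + 4*(0)*conj(1)]
      = (1/16)[(4) + (-4) + (0) + (0) + (0) + (0) + (0)] = 0/16 = 0
  <chi_7*chi_6, chi_2> = (1/16)[1*(4)*conj(1) + 1*(-4)*conj(1) + 2*(0)*conj(1) + 2*(0)*conj(1) + 2*(0)*conj(1) + 4*(0)*conj(-1) + 4*(0)*conj(-1)]
      = (1/16)[(4) + (-4) + (0) + (0) + (0) + (0) + (0)] = 0/16 = 0
  <chi_7*chi_6, chi_3> = (1/16)[1*(4)*conj(1) + 1*(-4)*conj(1) + 2*(0)*conj(-1) + 2*(0)*conj(1) + 2*(0)*conj(-1) + 4*(0)*conj(1) + 4*(0)*conj(-1)]
      = (1/16)[(4) + (-4) + (0) + (0) + (0) + (0) + (0)] = 0/16 = 0
  <chi_7*chi_6, chi_4> = (1/16)[1*(4)*conj(1) + 1*(-4)*conj(1) + 2*(0)*conj(-1) + 2*(0)*conj(1) + 2*(0)*conj(-1) + 4*(0)*conj(-1) + 4*(0)*conj(1)]
      = (1/16)[(4) + (-4) + (0) + (0) + (0) + (0) + (0)] = 0/16 = 0
  <chi_7*chi_6, chi_5> = (1/16)[1*(4)*conj(2) + 1*(-4)*conj(-2) + 2*(0)*conj(sqrt(2)) + 2*(0)*conj(0) + 2*(0)*conj(-sqrt(2)) + 4*(0)*conj(0) + 4*(0)*conj(0)]
      = (1/16)[(8) + (8) + (0) + (0) + (0) + (0) + (0)] = 16/16 = 1
  <chi_7*chi_6, chi_6> = (1/16)[1*(4)*conj(2) + 1*(-4)*conj(2) + 2*(0)*conj(0) + 2*(0)*conj(-2) + 2*(0)*conj(0) + 4*(0)*conj(0) + 4*(0)*conj(0)]
      = (1/16)[(8) + (-8) + (0) + (0) + (0) + (0) + (0)] = 0/16 = 0
  <chi_7*chi_6, chi_7> = (1/16)[1*(4)*conj(2) + 1*(-4)*conj(-2) + 2*(0)*conj(-sqrt(2)) + 2*(0)*conj(0) + 2*(0)*conj(sqrt(2)) + 4*(0)*conj(0) + 4*(0)*conj(0)]
      = (1/16)[(8) + (8) + (0) + (0) + (0) + (0) + (0)] = 16/16 = 1
Hence the multiplicities are chi_5: 1, chi_7: 1. Dimension check: dim(chi_7)*dim(chi_6) = 2*2 = 4 and sum (mult * dim) = 1*2 + 1*2 = 4.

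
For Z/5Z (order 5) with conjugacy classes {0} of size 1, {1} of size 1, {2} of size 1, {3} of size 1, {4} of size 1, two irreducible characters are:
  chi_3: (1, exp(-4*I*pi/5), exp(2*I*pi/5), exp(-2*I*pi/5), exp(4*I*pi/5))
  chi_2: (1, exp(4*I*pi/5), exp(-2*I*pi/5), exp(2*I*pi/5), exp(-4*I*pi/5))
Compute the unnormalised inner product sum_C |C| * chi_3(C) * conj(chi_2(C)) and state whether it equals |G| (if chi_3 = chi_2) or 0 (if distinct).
Sum = 0; so <chi_3, chi_2> = 0 (distinct irreducibles are orthogonal).

Working: Compute term by term over conjugacy classes (|C| * chi_3(C) * conj(chi_2(C))):
  1*(1)*conj(1) + 1*(exp(-4*I*pi/5))*conj(exp(4*I*pi/5)) + 1*(exp(2*I*pi/5))*conj(exp(-2*I*pi/5)) + 1*(exp(-2*I*pi/5))*conj(exp(2*I*pi/5)) + 1*(exp(4*I*pi/5))*conj(exp(-4*I*pi/5))
  = (1) + (exp(2*I*pi/5)) + (exp(4*I*pi/5)) + (exp(-4*I*pi/5)) + (exp(-2*I*pi/5))
  = 0.
(Exp terms are combined using exp(i*s)*conj(exp(i*t)) = exp(i*(s-t)), and sums of them are collapsed using the identity that for every m > 1 the m distinct m-th roots of unity sum to 0, e.g. 1 + exp(2*I*pi/3) + exp(-2*I*pi/3) = 0.)
Dividing by |G| = 5 gives 0/5 = 0, matching the row-orthogonality relation <chi_3, chi_2> = [chi_3 = chi_2].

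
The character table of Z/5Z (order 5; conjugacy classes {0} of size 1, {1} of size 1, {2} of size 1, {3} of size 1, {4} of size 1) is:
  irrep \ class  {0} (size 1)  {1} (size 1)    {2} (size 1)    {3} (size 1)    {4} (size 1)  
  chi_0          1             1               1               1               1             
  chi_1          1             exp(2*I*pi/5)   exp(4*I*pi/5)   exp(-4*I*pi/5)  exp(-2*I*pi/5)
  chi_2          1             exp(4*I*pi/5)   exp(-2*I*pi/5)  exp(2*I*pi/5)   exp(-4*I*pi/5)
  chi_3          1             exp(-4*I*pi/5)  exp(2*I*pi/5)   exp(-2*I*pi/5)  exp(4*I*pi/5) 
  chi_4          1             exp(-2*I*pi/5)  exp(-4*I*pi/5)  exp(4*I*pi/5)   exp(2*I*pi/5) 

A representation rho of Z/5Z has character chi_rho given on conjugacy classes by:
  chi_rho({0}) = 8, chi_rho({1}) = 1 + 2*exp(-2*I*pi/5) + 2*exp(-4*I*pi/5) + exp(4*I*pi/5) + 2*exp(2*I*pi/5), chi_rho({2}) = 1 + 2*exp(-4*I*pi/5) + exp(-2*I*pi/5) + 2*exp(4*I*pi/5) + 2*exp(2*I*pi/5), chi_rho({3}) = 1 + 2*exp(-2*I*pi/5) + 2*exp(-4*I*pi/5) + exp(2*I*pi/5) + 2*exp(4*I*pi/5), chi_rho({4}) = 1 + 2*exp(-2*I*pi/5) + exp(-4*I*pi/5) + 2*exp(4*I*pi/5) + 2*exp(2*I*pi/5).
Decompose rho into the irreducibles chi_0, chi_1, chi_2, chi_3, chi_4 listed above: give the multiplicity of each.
Multiplicities: chi_0: 1, chi_1: 2, chi_2: 1, chi_3: 2, chi_4: 2.

Proof sketch: Use <chi_rho, chi> = (1/|G|) sum_C |C| * chi_rho(C) * conj(chi(C)) with |G| = 5 for each irreducible chi in the table:
  <chi_rho, chi_0> = (1/5)[1*(8)*conj(1) + 1*(1 + 2*exp(-2*I*pi/5) + 2*exp(-4*I*pi/5) + exp(4*I*pi/5) + 2*exp(2*I*pi/5))*conj(1) + 1*(1 + 2*exp(-4*I*pi/5) + exp(-2*I*pi/5) + 2*exp(4*I*pi/5) + 2*exp(2*I*pi/5))*conj(1) + 1*(1 + 2*exp(-2*I*pi/5) + 2*exp(-4*I*pi/5) + exp(2*I*pi/5) + 2*exp(4*I*pi/5))*conj(1) + 1*(1 + 2*exp(-2*I*pi/5) + exp(-4*I*pi/5) + 2*exp(4*I*pi/5) + 2*exp(2*I*pi/5))*conj(1)]
      = (1/5)[(8) + (1 + 2*exp(-2*I*pi/5) + 2*exp(-4*I*pi/5) + exp(4*I*pi/5) + 2*exp(2*I*pi/5)) + (1 + 2*exp(-4*I*pi/5) + exp(-2*I*pi/5) + 2*exp(4*I*pi/5) + 2*exp(2*I*pi/5)) + (1 + 2*exp(-2*I*pi/5) + 2*exp(-4*I*pi/5) + exp(2*I*pi/5) + 2*exp(4*I*pi/5)) + (1 + 2*exp(-2*I*pi/5) + exp(-4*I*pi/5) + 2*exp(4*I*pi/5) + 2*exp(2*I*pi/5))] = 5/5 = 1
  <chi_rho, chi_1> = (1/5)[1*(8)*conj(1) + 1*(1 + 2*exp(-2*I*pi/5) + 2*exp(-4*I*pi/5) + exp(4*I*pi/5) + 2*exp(2*I*pi/5))*conj(exp(2*I*pi/5)) + 1*(1 + 2*exp(-4*I*pi/5) + exp(-2*I*pi/5) + 2*exp(4*I*pi/5) + 2*exp(2*I*pi/5))*conj(exp(4*I*pi/5)) + 1*(1 + 2*exp(-2*I*pi/5) + 2*exp(-4*I*pi/5) + exp(2*I*pi/5) + 2*exp(4*I*pi/5))*conj(exp(-4*I*pi/5)) + 1*(1 + 2*exp(-2*I*pi/5) + exp(-4*I*pi/5) + 2*exp(4*I*pi/5) + 2*exp(2*I*pi/5))*conj(exp(-2*I*pi/5))]
      = (1/5)[(8) + (2 + 2*exp(-4*I*pi/5) + exp(-2*I*pi/5) + exp(2*I*pi/5) + 2*exp(4*I*pi/5)) + (2 + 2*exp(-2*I*pi/5) + exp(-4*I*pi/5) + exp(4*I*pi/5) + 2*exp(2*I*pi/5)) + (2 + 2*exp(-2*I*pi/5) + exp(-4*I*pi/5) + exp(4*I*pi/5) + 2*exp(2*I*pi/5)) + (2 + 2*exp(-4*I*pi/5) + exp(-2*I*pi/5) + exp(2*I*pi/5) + 2*exp(4*I*pi/5))] = 10/5 = 2
  <chi_rho, chi_2> = (1/5)[1*(8)*conj(1) + 1*(1 + 2*exp(-2*I*pi/5) + 2*exp(-4*I*pi/5) + exp(4*I*pi/5) + 2*exp(2*I*pi/5))*conj(exp(4*I*pi/5)) + 1*(1 + 2*exp(-4*I*pi/5) + exp(-2*I*pi/5) + 2*exp(4*I*pi/5) + 2*exp(2*I*pi/5))*conj(exp(-2*I*pi/5)) + 1*(1 + 2*exp(-2*I*pi/5) + 2*exp(-4*I*pi/5) + exp(2*I*pi/5) + 2*exp(4*I*pi/5))*conj(exp(2*I*pi/5)) + 1*(1 + 2*exp(-2*I*pi/5) + exp(-4*I*pi/5) + 2*exp(4*I*pi/5) + 2*exp(2*I*pi/5))*conj(exp(-4*I*pi/5))]
      = (1/5)[(8) + (1 + 2*exp(-2*I*pi/5) + exp(-4*I*pi/5) + 2*exp(4*I*pi/5) + 2*exp(2*I*pi/5)) + (1 + 2*exp(-2*I*pi/5) + 2*exp(-4*I*pi/5) + exp(2*I*pi/5) + 2*exp(4*I*pi/5)) + (1 + 2*exp(-4*I*pi/5) + exp(-2*I*pi/5) + 2*exp(4*I*pi/5) + 2*exp(2*I*pi/5)) + (1 + 2*exp(-2*I*pi/5) + 2*exp(-4*I*pi/5) + exp(4*I*pi/5) + 2*exp(2*I*pi/5))] = 5/5 = 1
  <chi_rho, chi_3> = (1/5)[1*(8)*conj(1) + 1*(1 + 2*exp(-2*I*pi/5) + 2*exp(-4*I*pi/5) + exp(4*I*pi/5) + 2*exp(2*I*pi/5))*conj(exp(-4*I*pi/5)) + 1*(1 + 2*exp(-4*I*pi/5) + exp(-2*I*pi/5) + 2*exp(4*I*pi/5) + 2*exp(2*I*pi/5))*conj(exp(2*I*pi/5)) + 1*(1 + 2*exp(-2*I*pi/5) + 2*exp(-4*I*pi/5) + exp(2*I*pi/5) + 2*exp(4*I*pi/5))*conj(exp(-2*I*pi/5)) + 1*(1 + 2*exp(-2*I*pi/5) + exp(-4*I*pi/5) + 2*exp(4*I*pi/5) + 2*exp(2*I*pi/5))*conj(exp(4*I*pi/5))]
      = (1/5)[(8) + (2 + 2*exp(-4*I*pi/5) + exp(-2*I*pi/5) + exp(4*I*pi/5) + 2*exp(2*I*pi/5)) + (2 + exp(-2*I*pi/5) + exp(-4*I*pi/5) + 2*exp(4*I*pi/5) + 2*exp(2*I*pi/5)) + (2 + 2*exp(-2*I*pi/5) + 2*exp(-4*I*pi/5) + exp(4*I*pi/5) + exp(2*I*pi/5)) + (2 + 2*exp(-2*I*pi/5) + exp(-4*I*pi/5) + exp(2*I*pi/5) + 2*exp(4*I*pi/5))] = 10/5 = 2
  <chi_rho, chi_4> = (1/5)[1*(8)*conj(1) + 1*(1 + 2*exp(-2*I*pi/5) + 2*exp(-4*I*pi/5) + exp(4*I*pi/5) + 2*exp(2*I*pi/5))*conj(exp(-2*I*pi/5)) + 1*(1 + 2*exp(-4*I*pi/5) + exp(-2*I*pi/5) + 2*exp(4*I*pi/5) + 2*exp(2*I*pi/5))*conj(exp(-4*I*pi/5)) + 1*(1 + 2*exp(-2*I*pi/5) + 2*exp(-4*I*pi/5) + exp(2*I*pi/5) + 2*exp(4*I*pi/5))*conj(exp(4*I*pi/5)) + 1*(1 + 2*exp(-2*I*pi/5) + exp(-4*I*pi/5) + 2*exp(4*I*pi/5) + 2*exp(2*I*pi/5))*conj(exp(2*I*pi/5))]
      = (1/5)[(8) + (2 + 2*exp(-2*I*pi/5) + exp(-4*I*pi/5) + exp(2*I*pi/5) + 2*exp(4*I*pi/5)) + (2 + 2*exp(-2*I*pi/5) + 2*exp(-4*I*pi/5) + exp(4*I*pi/5) + exp(2*I*pi/5)) + (2 + exp(-2*I*pi/5) + exp(-4*I*pi/5) + 2*exp(4*I*pi/5) + 2*exp(2*I*pi/5)) + (2 + 2*exp(-4*I*pi/5) + exp(-2*I*pi/5) + exp(4*I*pi/5) + 2*exp(2*I*pi/5))] = 10/5 = 2
(Exp terms are combined using exp(i*s)*conj(exp(i*t)) = exp(i*(s-t)), and sums of them are collapsed using the identity that for every m > 1 the m distinct m-th roots of unity sum to 0, e.g. 1 + exp(2*I*pi/3) + exp(-2*I*pi/3) = 0.)
Dimension check: dim(rho) = sum (mult * dim) = 1*1 + 2*1 + 1*1 + 2*1 + 2*1 = 8 = chi_rho(e) = 8.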